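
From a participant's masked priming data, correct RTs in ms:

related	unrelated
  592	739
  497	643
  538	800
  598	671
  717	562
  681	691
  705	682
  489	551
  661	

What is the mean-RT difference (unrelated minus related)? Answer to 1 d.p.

58.7 ms

M(related) = 5478/9 = 608.667
M(unrelated) = 5339/8 = 667.375
Difference = 667.375 − 608.667 = 58.708 ms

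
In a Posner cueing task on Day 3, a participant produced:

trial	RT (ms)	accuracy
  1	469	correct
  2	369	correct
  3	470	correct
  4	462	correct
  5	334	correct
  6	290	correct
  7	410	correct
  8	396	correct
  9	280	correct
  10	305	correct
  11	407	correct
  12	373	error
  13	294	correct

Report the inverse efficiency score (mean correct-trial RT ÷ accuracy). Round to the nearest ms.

Correct trials (n=12): 469, 369, 470, 462, 334, 290, 410, 396, 280, 305, 407, 294
Mean correct RT = 4486/12 = 373.8333 ms
Proportion correct = 12/13
IES = 373.8333 / (12/13) = 404.986 ms

405 ms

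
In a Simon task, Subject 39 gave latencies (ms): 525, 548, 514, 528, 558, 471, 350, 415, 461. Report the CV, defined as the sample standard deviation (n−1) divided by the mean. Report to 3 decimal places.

0.141

n = 9, Σ = 4370, M = 485.5556
Σ(x−M)² = 37482.222; s = √(37482.222/8) = 68.4491
CV = 68.4491 / 485.5556 = 0.14097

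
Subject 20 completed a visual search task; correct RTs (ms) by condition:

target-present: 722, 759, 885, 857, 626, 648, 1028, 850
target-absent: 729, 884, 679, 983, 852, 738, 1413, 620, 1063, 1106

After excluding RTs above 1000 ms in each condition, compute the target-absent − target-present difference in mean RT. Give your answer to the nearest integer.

target-present: exclude 1028
target-absent: exclude 1413, 1063, 1106
M(target-present) = 5347/7 = 763.857
M(target-absent) = 5485/7 = 783.571
Difference = 783.571 − 763.857 = 19.714 ms

20 ms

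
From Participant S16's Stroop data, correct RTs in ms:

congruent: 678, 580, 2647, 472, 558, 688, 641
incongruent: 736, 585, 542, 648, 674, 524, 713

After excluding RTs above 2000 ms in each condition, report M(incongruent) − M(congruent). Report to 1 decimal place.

28.9 ms

congruent: exclude 2647
M(congruent) = 3617/6 = 602.833
M(incongruent) = 4422/7 = 631.714
Difference = 631.714 − 602.833 = 28.881 ms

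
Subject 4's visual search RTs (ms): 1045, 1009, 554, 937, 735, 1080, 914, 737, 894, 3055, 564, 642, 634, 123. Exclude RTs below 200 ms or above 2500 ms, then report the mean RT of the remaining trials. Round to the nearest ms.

812 ms

Excluded: 123, 3055
Retained (n=12): Σ = 9745
Mean = 9745/12 = 812.0833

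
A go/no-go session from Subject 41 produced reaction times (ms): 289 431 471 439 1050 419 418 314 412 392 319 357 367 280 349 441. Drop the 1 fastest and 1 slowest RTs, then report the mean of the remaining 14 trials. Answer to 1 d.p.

Sorted: 280, 289, 314, 319, 349, 357, 367, 392, 412, 418, 419, 431, 439, 441, 471, 1050
Drop lowest 1 (280) and highest 1 (1050)
Remaining (n=14): Σ = 5418, mean = 5418/14 = 387.000

387.0 ms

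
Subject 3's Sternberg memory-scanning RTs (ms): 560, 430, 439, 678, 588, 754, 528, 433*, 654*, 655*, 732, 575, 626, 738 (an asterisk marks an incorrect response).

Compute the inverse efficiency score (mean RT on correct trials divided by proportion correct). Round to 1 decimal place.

Correct trials (n=11): 560, 430, 439, 678, 588, 754, 528, 732, 575, 626, 738
Mean correct RT = 6648/11 = 604.3636 ms
Proportion correct = 11/14
IES = 604.3636 / (11/14) = 769.190 ms

769.2 ms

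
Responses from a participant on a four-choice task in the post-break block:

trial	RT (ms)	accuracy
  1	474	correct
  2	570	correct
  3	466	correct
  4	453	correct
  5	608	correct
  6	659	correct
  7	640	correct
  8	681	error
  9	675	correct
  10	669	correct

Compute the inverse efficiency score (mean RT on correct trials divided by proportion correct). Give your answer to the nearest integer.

Correct trials (n=9): 474, 570, 466, 453, 608, 659, 640, 675, 669
Mean correct RT = 5214/9 = 579.3333 ms
Proportion correct = 9/10
IES = 579.3333 / (9/10) = 643.704 ms

644 ms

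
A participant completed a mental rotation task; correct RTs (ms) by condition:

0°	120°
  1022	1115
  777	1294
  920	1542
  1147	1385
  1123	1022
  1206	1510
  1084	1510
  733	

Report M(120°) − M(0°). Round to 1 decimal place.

M(0°) = 8012/8 = 1001.500
M(120°) = 9378/7 = 1339.714
Difference = 1339.714 − 1001.500 = 338.214 ms

338.2 ms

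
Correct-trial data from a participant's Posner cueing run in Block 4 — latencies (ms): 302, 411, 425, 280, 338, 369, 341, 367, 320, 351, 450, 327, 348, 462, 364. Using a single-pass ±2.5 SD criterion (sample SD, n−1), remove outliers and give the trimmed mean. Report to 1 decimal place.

n = 15, ΣRT = 5455, M = 363.667
Σ(x−M)² = 38797.33; s = √(38797.33/14) = 52.643
Cutoffs: 363.667 ± 2.5·52.643 → [232.1, 495.3]
No RTs fall outside the cutoffs; all 15 retained. Mean = 5455/15 = 363.667

363.7 ms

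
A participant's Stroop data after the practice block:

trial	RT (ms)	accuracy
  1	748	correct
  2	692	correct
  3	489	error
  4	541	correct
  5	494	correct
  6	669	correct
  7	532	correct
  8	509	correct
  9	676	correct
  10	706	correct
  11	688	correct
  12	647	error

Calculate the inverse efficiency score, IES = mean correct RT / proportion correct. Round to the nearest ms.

Correct trials (n=10): 748, 692, 541, 494, 669, 532, 509, 676, 706, 688
Mean correct RT = 6255/10 = 625.5000 ms
Proportion correct = 10/12
IES = 625.5000 / (10/12) = 750.600 ms

751 ms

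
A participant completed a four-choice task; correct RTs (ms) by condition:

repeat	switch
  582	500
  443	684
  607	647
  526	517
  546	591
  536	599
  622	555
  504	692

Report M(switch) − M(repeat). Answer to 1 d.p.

52.4 ms

M(repeat) = 4366/8 = 545.750
M(switch) = 4785/8 = 598.125
Difference = 598.125 − 545.750 = 52.375 ms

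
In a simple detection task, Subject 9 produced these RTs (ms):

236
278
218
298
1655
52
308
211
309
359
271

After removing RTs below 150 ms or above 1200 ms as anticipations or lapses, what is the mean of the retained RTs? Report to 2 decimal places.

276.44 ms

Excluded: 52, 1655
Retained (n=9): Σ = 2488
Mean = 2488/9 = 276.4444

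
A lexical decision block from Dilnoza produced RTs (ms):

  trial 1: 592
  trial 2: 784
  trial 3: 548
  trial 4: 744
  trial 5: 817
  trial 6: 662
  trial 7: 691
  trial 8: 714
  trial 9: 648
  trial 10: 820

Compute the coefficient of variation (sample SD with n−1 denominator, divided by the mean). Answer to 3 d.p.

n = 10, Σ = 7020, M = 702.0000
Σ(x−M)² = 76234.000; s = √(76234.000/9) = 92.0350
CV = 92.0350 / 702.0000 = 0.13110

0.131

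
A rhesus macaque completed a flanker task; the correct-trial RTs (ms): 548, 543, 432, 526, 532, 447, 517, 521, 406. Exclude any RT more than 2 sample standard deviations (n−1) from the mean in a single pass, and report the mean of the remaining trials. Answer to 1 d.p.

n = 9, ΣRT = 4472, M = 496.889
Σ(x−M)² = 22764.89; s = √(22764.89/8) = 53.344
Cutoffs: 496.889 ± 2·53.344 → [390.2, 603.6]
No RTs fall outside the cutoffs; all 9 retained. Mean = 4472/9 = 496.889

496.9 ms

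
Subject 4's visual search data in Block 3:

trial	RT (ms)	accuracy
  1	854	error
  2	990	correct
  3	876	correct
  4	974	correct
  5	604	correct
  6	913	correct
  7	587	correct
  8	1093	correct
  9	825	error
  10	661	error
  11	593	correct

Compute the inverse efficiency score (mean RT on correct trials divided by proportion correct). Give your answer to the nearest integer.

1140 ms

Correct trials (n=8): 990, 876, 974, 604, 913, 587, 1093, 593
Mean correct RT = 6630/8 = 828.7500 ms
Proportion correct = 8/11
IES = 828.7500 / (8/11) = 1139.531 ms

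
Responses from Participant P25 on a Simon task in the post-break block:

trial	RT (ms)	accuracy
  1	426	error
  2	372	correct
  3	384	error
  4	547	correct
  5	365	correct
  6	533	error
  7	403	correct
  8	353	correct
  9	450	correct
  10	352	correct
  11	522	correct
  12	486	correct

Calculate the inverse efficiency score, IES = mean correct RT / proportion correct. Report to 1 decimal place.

Correct trials (n=9): 372, 547, 365, 403, 353, 450, 352, 522, 486
Mean correct RT = 3850/9 = 427.7778 ms
Proportion correct = 9/12
IES = 427.7778 / (9/12) = 570.370 ms

570.4 ms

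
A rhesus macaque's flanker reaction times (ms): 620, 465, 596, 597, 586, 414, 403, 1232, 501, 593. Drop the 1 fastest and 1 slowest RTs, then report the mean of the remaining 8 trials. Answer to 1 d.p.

546.5 ms

Sorted: 403, 414, 465, 501, 586, 593, 596, 597, 620, 1232
Drop lowest 1 (403) and highest 1 (1232)
Remaining (n=8): Σ = 4372, mean = 4372/8 = 546.500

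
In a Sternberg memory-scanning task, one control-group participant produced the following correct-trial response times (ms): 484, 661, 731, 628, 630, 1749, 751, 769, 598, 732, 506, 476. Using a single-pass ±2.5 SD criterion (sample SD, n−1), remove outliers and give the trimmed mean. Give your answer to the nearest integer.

n = 12, ΣRT = 8715, M = 726.250
Σ(x−M)² = 1257956.25; s = √(1257956.25/11) = 338.171
Cutoffs: 726.250 ± 2.5·338.171 → [-119.2, 1571.7]
Outside: 1749 → excluded.
Retained (n=11): Σ = 6966, mean = 6966/11 = 633.273

633 ms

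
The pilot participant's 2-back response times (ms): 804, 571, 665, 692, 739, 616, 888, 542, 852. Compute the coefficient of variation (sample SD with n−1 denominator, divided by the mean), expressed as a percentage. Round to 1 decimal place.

n = 9, Σ = 6369, M = 707.6667
Σ(x−M)² = 120206.000; s = √(120206.000/8) = 122.5796
CV = 122.5796 / 707.6667 = 0.17322 = 17.322%

17.3%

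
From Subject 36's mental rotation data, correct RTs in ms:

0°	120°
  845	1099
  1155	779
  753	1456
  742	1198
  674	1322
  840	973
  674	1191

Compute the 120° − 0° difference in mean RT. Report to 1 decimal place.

333.6 ms

M(0°) = 5683/7 = 811.857
M(120°) = 8018/7 = 1145.429
Difference = 1145.429 − 811.857 = 333.571 ms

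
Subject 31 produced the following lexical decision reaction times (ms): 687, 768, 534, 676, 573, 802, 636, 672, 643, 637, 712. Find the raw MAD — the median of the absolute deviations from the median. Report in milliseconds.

36 ms

Sorted: 534, 573, 636, 637, 643, 672, 676, 687, 712, 768, 802 → median = 672
|x − 672|: 15, 96, 138, 4, 99, 130, 36, 0, 29, 35, 40
Sorted deviations: 0, 4, 15, 29, 35, 36, 40, 96, 99, 130, 138 → MAD = 36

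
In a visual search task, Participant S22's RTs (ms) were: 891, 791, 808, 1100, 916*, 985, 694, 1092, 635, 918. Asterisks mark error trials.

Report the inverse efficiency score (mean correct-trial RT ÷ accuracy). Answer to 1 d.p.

Correct trials (n=9): 891, 791, 808, 1100, 985, 694, 1092, 635, 918
Mean correct RT = 7914/9 = 879.3333 ms
Proportion correct = 9/10
IES = 879.3333 / (9/10) = 977.037 ms

977.0 ms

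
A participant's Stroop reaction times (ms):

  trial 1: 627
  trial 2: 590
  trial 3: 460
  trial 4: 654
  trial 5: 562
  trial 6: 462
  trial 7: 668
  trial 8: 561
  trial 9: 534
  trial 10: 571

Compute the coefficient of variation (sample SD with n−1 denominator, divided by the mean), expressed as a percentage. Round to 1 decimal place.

n = 10, Σ = 5689, M = 568.9000
Σ(x−M)² = 45502.900; s = √(45502.900/9) = 71.1047
CV = 71.1047 / 568.9000 = 0.12499 = 12.499%

12.5%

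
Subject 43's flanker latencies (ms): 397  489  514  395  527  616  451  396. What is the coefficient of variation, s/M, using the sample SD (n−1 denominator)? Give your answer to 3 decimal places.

0.167

n = 8, Σ = 3785, M = 473.1250
Σ(x−M)² = 43574.875; s = √(43574.875/7) = 78.8986
CV = 78.8986 / 473.1250 = 0.16676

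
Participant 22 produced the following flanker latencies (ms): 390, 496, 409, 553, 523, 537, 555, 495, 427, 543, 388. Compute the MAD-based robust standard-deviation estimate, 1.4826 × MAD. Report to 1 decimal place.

84.5 ms

Sorted: 388, 390, 409, 427, 495, 496, 523, 537, 543, 553, 555 → median = 496
|x − 496| sorted: 0, 1, 27, 41, 47, 57, 59, 69, 87, 106, 108 → MAD = 57
Robust SD ≈ 1.4826 × 57 = 84.508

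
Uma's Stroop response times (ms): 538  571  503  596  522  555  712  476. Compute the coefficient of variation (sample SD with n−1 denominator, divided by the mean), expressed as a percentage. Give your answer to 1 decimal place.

13.0%

n = 8, Σ = 4473, M = 559.1250
Σ(x−M)² = 36772.875; s = √(36772.875/7) = 72.4794
CV = 72.4794 / 559.1250 = 0.12963 = 12.963%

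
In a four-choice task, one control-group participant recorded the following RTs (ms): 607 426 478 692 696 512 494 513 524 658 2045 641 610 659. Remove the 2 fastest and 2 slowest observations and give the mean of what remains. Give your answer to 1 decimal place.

591.0 ms

Sorted: 426, 478, 494, 512, 513, 524, 607, 610, 641, 658, 659, 692, 696, 2045
Drop lowest 2 (426, 478) and highest 2 (696, 2045)
Remaining (n=10): Σ = 5910, mean = 5910/10 = 591.000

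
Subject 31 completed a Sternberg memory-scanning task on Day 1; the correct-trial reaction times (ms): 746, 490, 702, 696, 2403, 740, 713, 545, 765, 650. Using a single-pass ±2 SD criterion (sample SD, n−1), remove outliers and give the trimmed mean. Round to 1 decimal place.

671.9 ms

n = 10, ΣRT = 8450, M = 845.000
Σ(x−M)² = 2768714.00; s = √(2768714.00/9) = 554.648
Cutoffs: 845.000 ± 2·554.648 → [-264.3, 1954.3]
Outside: 2403 → excluded.
Retained (n=9): Σ = 6047, mean = 6047/9 = 671.889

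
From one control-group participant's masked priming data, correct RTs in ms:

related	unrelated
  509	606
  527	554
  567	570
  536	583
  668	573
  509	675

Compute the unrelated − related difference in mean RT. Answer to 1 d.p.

40.8 ms

M(related) = 3316/6 = 552.667
M(unrelated) = 3561/6 = 593.500
Difference = 593.500 − 552.667 = 40.833 ms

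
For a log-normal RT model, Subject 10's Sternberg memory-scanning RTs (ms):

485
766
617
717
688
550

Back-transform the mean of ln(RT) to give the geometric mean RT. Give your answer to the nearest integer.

ln(RT): 6.1841, 6.6412, 6.4249, 6.5751, 6.5338, 6.3099
Mean ln(RT) = 38.6690/6 = 6.44483
Geometric mean = exp(6.44483) = 629.44 ms

629 ms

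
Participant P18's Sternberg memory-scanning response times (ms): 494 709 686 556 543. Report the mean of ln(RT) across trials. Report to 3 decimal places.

ln(RT): 6.2025, 6.5639, 6.5309, 6.3208, 6.2971
Σ ln(RT) = 31.9151
Mean = 31.9151/5 = 6.38303

6.383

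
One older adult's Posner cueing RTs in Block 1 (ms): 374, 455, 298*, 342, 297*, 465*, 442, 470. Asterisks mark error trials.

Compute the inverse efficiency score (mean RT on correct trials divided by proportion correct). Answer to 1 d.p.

666.6 ms

Correct trials (n=5): 374, 455, 342, 442, 470
Mean correct RT = 2083/5 = 416.6000 ms
Proportion correct = 5/8
IES = 416.6000 / (5/8) = 666.560 ms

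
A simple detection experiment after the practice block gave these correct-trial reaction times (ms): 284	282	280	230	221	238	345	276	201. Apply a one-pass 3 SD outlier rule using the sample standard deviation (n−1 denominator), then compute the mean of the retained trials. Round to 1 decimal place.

261.9 ms

n = 9, ΣRT = 2357, M = 261.889
Σ(x−M)² = 15294.89; s = √(15294.89/8) = 43.725
Cutoffs: 261.889 ± 3·43.725 → [130.7, 393.1]
No RTs fall outside the cutoffs; all 9 retained. Mean = 2357/9 = 261.889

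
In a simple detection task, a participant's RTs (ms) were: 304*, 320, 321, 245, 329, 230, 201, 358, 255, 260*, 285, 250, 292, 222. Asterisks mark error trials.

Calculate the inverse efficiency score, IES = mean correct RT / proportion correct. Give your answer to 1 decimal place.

Correct trials (n=12): 320, 321, 245, 329, 230, 201, 358, 255, 285, 250, 292, 222
Mean correct RT = 3308/12 = 275.6667 ms
Proportion correct = 12/14
IES = 275.6667 / (12/14) = 321.611 ms

321.6 ms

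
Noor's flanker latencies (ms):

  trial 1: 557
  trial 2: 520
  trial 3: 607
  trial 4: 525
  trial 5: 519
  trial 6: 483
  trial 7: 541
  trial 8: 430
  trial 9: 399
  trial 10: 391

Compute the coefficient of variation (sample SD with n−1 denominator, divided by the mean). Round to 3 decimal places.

n = 10, Σ = 4972, M = 497.2000
Σ(x−M)² = 44957.600; s = √(44957.600/9) = 70.6774
CV = 70.6774 / 497.2000 = 0.14215

0.142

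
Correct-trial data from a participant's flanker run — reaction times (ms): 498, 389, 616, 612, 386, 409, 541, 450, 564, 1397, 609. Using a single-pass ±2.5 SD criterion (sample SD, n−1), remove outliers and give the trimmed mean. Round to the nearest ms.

n = 11, ΣRT = 6471, M = 588.273
Σ(x−M)² = 798656.18; s = √(798656.18/10) = 282.605
Cutoffs: 588.273 ± 2.5·282.605 → [-118.2, 1294.8]
Outside: 1397 → excluded.
Retained (n=10): Σ = 5074, mean = 5074/10 = 507.400

507 ms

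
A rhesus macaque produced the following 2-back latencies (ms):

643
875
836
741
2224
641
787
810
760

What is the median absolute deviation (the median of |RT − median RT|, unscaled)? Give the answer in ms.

Sorted: 641, 643, 741, 760, 787, 810, 836, 875, 2224 → median = 787
|x − 787|: 144, 88, 49, 46, 1437, 146, 0, 23, 27
Sorted deviations: 0, 23, 27, 46, 49, 88, 144, 146, 1437 → MAD = 49

49 ms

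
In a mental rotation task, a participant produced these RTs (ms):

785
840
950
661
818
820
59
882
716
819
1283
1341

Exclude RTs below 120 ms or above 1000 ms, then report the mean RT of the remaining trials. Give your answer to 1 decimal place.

810.1 ms

Excluded: 59, 1283, 1341
Retained (n=9): Σ = 7291
Mean = 7291/9 = 810.1111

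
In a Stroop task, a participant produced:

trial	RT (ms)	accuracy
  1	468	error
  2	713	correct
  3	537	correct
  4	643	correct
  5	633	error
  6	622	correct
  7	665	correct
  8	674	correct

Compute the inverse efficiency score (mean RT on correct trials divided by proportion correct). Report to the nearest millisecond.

856 ms

Correct trials (n=6): 713, 537, 643, 622, 665, 674
Mean correct RT = 3854/6 = 642.3333 ms
Proportion correct = 6/8
IES = 642.3333 / (6/8) = 856.444 ms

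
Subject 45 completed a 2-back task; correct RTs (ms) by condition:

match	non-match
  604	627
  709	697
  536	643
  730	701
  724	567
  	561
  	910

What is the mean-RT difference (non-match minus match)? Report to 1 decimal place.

M(match) = 3303/5 = 660.600
M(non-match) = 4706/7 = 672.286
Difference = 672.286 − 660.600 = 11.686 ms

11.7 ms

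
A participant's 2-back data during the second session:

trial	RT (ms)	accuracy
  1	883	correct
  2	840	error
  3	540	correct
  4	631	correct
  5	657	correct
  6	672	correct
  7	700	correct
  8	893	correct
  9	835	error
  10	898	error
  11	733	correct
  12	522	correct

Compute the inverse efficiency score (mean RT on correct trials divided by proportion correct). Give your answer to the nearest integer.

Correct trials (n=9): 883, 540, 631, 657, 672, 700, 893, 733, 522
Mean correct RT = 6231/9 = 692.3333 ms
Proportion correct = 9/12
IES = 692.3333 / (9/12) = 923.111 ms

923 ms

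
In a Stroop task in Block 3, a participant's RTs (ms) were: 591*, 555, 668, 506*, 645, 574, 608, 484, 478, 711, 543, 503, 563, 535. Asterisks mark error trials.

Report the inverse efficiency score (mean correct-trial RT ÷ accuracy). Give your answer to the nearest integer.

Correct trials (n=12): 555, 668, 645, 574, 608, 484, 478, 711, 543, 503, 563, 535
Mean correct RT = 6867/12 = 572.2500 ms
Proportion correct = 12/14
IES = 572.2500 / (12/14) = 667.625 ms

668 ms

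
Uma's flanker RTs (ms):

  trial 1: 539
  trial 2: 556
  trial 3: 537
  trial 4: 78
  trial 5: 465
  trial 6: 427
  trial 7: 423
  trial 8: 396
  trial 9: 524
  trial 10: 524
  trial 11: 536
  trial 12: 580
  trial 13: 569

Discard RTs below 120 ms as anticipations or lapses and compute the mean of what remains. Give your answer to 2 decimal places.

Excluded: 78
Retained (n=12): Σ = 6076
Mean = 6076/12 = 506.3333

506.33 ms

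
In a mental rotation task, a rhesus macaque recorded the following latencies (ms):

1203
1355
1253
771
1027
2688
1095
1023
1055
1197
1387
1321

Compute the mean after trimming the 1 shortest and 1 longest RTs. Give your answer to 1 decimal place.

1191.6 ms

Sorted: 771, 1023, 1027, 1055, 1095, 1197, 1203, 1253, 1321, 1355, 1387, 2688
Drop lowest 1 (771) and highest 1 (2688)
Remaining (n=10): Σ = 11916, mean = 11916/10 = 1191.600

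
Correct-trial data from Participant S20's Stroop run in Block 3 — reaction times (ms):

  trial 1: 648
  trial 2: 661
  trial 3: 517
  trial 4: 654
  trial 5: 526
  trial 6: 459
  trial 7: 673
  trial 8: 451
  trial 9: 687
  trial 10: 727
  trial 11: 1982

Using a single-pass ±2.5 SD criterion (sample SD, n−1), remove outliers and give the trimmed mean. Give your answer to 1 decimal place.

n = 11, ΣRT = 7985, M = 725.909
Σ(x−M)² = 1827954.91; s = √(1827954.91/10) = 427.546
Cutoffs: 725.909 ± 2.5·427.546 → [-343.0, 1794.8]
Outside: 1982 → excluded.
Retained (n=10): Σ = 6003, mean = 6003/10 = 600.300

600.3 ms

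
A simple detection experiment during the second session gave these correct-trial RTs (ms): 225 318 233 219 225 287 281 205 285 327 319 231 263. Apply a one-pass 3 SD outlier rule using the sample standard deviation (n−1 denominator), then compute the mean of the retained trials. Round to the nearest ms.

263 ms

n = 13, ΣRT = 3418, M = 262.923
Σ(x−M)² = 21752.92; s = √(21752.92/12) = 42.576
Cutoffs: 262.923 ± 3·42.576 → [135.2, 390.7]
No RTs fall outside the cutoffs; all 13 retained. Mean = 3418/13 = 262.923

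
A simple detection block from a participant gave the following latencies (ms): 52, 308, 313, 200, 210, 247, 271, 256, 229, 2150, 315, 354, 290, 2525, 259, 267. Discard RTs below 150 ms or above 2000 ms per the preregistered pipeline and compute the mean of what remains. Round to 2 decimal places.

270.69 ms

Excluded: 52, 2150, 2525
Retained (n=13): Σ = 3519
Mean = 3519/13 = 270.6923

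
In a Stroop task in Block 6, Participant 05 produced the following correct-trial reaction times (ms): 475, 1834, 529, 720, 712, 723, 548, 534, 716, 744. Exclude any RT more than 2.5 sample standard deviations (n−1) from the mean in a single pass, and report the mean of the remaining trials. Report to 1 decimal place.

n = 10, ΣRT = 7535, M = 753.500
Σ(x−M)² = 1391124.50; s = √(1391124.50/9) = 393.153
Cutoffs: 753.500 ± 2.5·393.153 → [-229.4, 1736.4]
Outside: 1834 → excluded.
Retained (n=9): Σ = 5701, mean = 5701/9 = 633.444

633.4 ms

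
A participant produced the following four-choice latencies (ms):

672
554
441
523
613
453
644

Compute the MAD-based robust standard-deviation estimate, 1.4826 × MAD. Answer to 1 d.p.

133.4 ms

Sorted: 441, 453, 523, 554, 613, 644, 672 → median = 554
|x − 554| sorted: 0, 31, 59, 90, 101, 113, 118 → MAD = 90
Robust SD ≈ 1.4826 × 90 = 133.434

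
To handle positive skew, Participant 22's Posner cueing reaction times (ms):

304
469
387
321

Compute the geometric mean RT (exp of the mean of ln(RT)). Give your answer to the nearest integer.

ln(RT): 5.7170, 6.1506, 5.9584, 5.7714
Mean ln(RT) = 23.5975/4 = 5.89937
Geometric mean = exp(5.89937) = 364.81 ms

365 ms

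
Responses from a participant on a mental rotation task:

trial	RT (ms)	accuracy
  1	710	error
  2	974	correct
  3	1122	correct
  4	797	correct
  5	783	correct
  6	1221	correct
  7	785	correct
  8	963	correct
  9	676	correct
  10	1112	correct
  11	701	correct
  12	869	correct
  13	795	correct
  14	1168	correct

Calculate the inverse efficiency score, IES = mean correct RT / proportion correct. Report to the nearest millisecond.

Correct trials (n=13): 974, 1122, 797, 783, 1221, 785, 963, 676, 1112, 701, 869, 795, 1168
Mean correct RT = 11966/13 = 920.4615 ms
Proportion correct = 13/14
IES = 920.4615 / (13/14) = 991.266 ms

991 ms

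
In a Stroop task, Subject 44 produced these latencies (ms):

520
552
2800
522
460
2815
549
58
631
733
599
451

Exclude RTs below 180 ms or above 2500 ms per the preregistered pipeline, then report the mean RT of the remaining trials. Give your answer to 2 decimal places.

Excluded: 58, 2800, 2815
Retained (n=9): Σ = 5017
Mean = 5017/9 = 557.4444

557.44 ms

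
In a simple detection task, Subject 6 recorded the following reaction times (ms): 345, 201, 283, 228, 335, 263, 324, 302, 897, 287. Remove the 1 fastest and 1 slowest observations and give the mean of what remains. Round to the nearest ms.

Sorted: 201, 228, 263, 283, 287, 302, 324, 335, 345, 897
Drop lowest 1 (201) and highest 1 (897)
Remaining (n=8): Σ = 2367, mean = 2367/8 = 295.875

296 ms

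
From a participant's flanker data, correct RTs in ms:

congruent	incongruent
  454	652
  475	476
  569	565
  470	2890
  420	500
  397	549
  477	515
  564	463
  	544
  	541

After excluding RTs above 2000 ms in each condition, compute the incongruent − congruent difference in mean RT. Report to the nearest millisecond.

56 ms

incongruent: exclude 2890
M(congruent) = 3826/8 = 478.250
M(incongruent) = 4805/9 = 533.889
Difference = 533.889 − 478.250 = 55.639 ms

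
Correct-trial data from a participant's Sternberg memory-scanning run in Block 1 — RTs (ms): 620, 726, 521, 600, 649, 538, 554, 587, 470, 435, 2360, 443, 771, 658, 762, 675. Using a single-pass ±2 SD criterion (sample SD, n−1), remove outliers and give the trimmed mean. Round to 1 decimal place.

600.6 ms

n = 16, ΣRT = 11369, M = 710.562
Σ(x−M)² = 3066309.94; s = √(3066309.94/15) = 452.129
Cutoffs: 710.562 ± 2·452.129 → [-193.7, 1614.8]
Outside: 2360 → excluded.
Retained (n=15): Σ = 9009, mean = 9009/15 = 600.600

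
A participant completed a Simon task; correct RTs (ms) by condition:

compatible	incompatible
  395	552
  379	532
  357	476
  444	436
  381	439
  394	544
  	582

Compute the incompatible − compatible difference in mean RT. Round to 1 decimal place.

117.0 ms

M(compatible) = 2350/6 = 391.667
M(incompatible) = 3561/7 = 508.714
Difference = 508.714 − 391.667 = 117.048 ms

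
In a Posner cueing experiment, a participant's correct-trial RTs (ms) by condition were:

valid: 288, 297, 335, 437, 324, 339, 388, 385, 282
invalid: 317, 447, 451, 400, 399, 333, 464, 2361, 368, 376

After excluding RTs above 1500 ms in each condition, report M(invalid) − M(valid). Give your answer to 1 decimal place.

53.3 ms

invalid: exclude 2361
M(valid) = 3075/9 = 341.667
M(invalid) = 3555/9 = 395.000
Difference = 395.000 − 341.667 = 53.333 ms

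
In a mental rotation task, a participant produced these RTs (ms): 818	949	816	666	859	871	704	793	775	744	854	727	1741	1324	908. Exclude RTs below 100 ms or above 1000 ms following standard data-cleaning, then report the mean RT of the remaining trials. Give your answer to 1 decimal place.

Excluded: 1324, 1741
Retained (n=13): Σ = 10484
Mean = 10484/13 = 806.4615

806.5 ms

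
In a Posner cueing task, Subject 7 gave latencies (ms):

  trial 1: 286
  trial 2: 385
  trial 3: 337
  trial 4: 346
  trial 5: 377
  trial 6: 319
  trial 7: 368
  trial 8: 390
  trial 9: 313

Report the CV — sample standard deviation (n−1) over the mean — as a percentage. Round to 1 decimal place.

n = 9, Σ = 3121, M = 346.7778
Σ(x−M)² = 10395.556; s = √(10395.556/8) = 36.0478
CV = 36.0478 / 346.7778 = 0.10395 = 10.395%

10.4%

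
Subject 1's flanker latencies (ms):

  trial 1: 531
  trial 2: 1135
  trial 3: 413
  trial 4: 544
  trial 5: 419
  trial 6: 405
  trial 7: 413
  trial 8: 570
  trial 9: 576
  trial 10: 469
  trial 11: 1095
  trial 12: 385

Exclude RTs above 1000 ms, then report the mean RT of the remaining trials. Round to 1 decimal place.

472.5 ms

Excluded: 1095, 1135
Retained (n=10): Σ = 4725
Mean = 4725/10 = 472.5000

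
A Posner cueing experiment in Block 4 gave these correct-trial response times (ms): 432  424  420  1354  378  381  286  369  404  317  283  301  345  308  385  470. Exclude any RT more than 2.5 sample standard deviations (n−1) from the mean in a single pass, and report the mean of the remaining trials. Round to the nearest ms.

367 ms

n = 16, ΣRT = 6857, M = 428.562
Σ(x−M)² = 960873.94; s = √(960873.94/15) = 253.097
Cutoffs: 428.562 ± 2.5·253.097 → [-204.2, 1061.3]
Outside: 1354 → excluded.
Retained (n=15): Σ = 5503, mean = 5503/15 = 366.867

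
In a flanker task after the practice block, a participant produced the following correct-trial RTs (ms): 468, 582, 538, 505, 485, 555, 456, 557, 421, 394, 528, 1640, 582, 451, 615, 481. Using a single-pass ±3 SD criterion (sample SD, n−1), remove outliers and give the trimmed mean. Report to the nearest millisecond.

n = 16, ΣRT = 9258, M = 578.625
Σ(x−M)² = 1259313.75; s = √(1259313.75/15) = 289.749
Cutoffs: 578.625 ± 3·289.749 → [-290.6, 1447.9]
Outside: 1640 → excluded.
Retained (n=15): Σ = 7618, mean = 7618/15 = 507.867

508 ms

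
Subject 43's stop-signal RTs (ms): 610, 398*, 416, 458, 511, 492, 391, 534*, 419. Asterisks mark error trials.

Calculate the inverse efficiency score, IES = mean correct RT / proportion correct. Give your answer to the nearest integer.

606 ms

Correct trials (n=7): 610, 416, 458, 511, 492, 391, 419
Mean correct RT = 3297/7 = 471.0000 ms
Proportion correct = 7/9
IES = 471.0000 / (7/9) = 605.571 ms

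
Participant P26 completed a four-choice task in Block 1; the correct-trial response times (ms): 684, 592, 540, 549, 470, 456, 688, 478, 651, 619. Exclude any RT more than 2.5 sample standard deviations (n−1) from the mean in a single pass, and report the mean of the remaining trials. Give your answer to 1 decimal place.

572.7 ms

n = 10, ΣRT = 5727, M = 572.700
Σ(x−M)² = 69094.10; s = √(69094.10/9) = 87.619
Cutoffs: 572.700 ± 2.5·87.619 → [353.7, 791.7]
No RTs fall outside the cutoffs; all 10 retained. Mean = 5727/10 = 572.700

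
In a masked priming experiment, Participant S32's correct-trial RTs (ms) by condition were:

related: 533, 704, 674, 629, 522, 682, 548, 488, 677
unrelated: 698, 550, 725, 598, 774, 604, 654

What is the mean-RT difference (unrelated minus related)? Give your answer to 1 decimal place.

51.2 ms

M(related) = 5457/9 = 606.333
M(unrelated) = 4603/7 = 657.571
Difference = 657.571 − 606.333 = 51.238 ms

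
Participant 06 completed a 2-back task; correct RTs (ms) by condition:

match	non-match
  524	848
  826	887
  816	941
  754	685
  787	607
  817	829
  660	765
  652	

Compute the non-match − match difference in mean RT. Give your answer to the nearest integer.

65 ms

M(match) = 5836/8 = 729.500
M(non-match) = 5562/7 = 794.571
Difference = 794.571 − 729.500 = 65.071 ms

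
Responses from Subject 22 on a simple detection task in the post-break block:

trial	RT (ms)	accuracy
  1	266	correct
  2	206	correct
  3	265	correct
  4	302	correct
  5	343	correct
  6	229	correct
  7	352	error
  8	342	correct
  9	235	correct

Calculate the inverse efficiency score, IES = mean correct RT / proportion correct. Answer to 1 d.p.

307.7 ms

Correct trials (n=8): 266, 206, 265, 302, 343, 229, 342, 235
Mean correct RT = 2188/8 = 273.5000 ms
Proportion correct = 8/9
IES = 273.5000 / (8/9) = 307.688 ms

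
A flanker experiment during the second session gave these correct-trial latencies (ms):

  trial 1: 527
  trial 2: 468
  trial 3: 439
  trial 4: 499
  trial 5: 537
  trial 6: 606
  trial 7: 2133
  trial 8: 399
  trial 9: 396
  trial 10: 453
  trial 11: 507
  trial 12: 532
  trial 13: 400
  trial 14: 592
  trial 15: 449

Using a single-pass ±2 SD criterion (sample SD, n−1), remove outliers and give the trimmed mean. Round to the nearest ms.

486 ms

n = 15, ΣRT = 8937, M = 595.800
Σ(x−M)² = 2592468.40; s = √(2592468.40/14) = 430.321
Cutoffs: 595.800 ± 2·430.321 → [-264.8, 1456.4]
Outside: 2133 → excluded.
Retained (n=14): Σ = 6804, mean = 6804/14 = 486.000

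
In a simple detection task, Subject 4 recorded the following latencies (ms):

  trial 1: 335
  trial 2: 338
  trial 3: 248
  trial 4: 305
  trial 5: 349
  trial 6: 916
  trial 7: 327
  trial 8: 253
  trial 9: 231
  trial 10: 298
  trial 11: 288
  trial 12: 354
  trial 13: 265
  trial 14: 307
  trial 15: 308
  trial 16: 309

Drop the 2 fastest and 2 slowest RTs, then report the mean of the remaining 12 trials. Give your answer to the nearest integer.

307 ms

Sorted: 231, 248, 253, 265, 288, 298, 305, 307, 308, 309, 327, 335, 338, 349, 354, 916
Drop lowest 2 (231, 248) and highest 2 (354, 916)
Remaining (n=12): Σ = 3682, mean = 3682/12 = 306.833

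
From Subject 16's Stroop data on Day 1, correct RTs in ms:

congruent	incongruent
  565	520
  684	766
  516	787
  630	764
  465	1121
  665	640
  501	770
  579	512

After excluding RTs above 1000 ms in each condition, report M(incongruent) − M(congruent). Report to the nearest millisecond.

incongruent: exclude 1121
M(congruent) = 4605/8 = 575.625
M(incongruent) = 4759/7 = 679.857
Difference = 679.857 − 575.625 = 104.232 ms

104 ms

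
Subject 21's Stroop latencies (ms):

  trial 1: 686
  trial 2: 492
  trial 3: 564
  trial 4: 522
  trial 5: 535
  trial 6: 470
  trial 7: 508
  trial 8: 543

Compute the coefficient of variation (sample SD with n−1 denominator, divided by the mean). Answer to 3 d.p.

n = 8, Σ = 4320, M = 540.0000
Σ(x−M)² = 30478.000; s = √(30478.000/7) = 65.9848
CV = 65.9848 / 540.0000 = 0.12219

0.122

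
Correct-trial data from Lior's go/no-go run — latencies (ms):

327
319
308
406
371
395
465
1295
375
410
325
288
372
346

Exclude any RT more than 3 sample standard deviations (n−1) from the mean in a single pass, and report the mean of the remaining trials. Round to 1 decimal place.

362.1 ms

n = 14, ΣRT = 6002, M = 428.714
Σ(x−M)² = 837556.86; s = √(837556.86/13) = 253.826
Cutoffs: 428.714 ± 3·253.826 → [-332.8, 1190.2]
Outside: 1295 → excluded.
Retained (n=13): Σ = 4707, mean = 4707/13 = 362.077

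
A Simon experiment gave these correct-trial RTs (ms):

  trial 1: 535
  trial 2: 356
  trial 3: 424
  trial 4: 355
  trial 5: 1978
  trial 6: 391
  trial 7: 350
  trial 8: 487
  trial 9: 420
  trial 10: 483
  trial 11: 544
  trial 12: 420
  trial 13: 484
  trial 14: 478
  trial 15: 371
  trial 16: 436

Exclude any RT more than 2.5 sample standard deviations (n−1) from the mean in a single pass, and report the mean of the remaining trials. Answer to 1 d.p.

435.6 ms

n = 16, ΣRT = 8512, M = 532.000
Σ(x−M)² = 2287914.00; s = √(2287914.00/15) = 390.548
Cutoffs: 532.000 ± 2.5·390.548 → [-444.4, 1508.4]
Outside: 1978 → excluded.
Retained (n=15): Σ = 6534, mean = 6534/15 = 435.600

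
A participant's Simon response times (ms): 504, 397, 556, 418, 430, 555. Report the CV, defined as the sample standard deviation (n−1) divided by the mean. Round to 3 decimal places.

n = 6, Σ = 2860, M = 476.6667
Σ(x−M)² = 25143.333; s = √(25143.333/5) = 70.9131
CV = 70.9131 / 476.6667 = 0.14877

0.149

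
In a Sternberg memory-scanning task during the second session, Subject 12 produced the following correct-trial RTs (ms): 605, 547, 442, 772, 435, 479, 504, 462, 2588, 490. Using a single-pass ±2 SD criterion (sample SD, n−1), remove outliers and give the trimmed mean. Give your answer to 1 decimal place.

n = 10, ΣRT = 7324, M = 732.400
Σ(x−M)² = 3916454.40; s = √(3916454.40/9) = 659.668
Cutoffs: 732.400 ± 2·659.668 → [-586.9, 2051.7]
Outside: 2588 → excluded.
Retained (n=9): Σ = 4736, mean = 4736/9 = 526.222

526.2 ms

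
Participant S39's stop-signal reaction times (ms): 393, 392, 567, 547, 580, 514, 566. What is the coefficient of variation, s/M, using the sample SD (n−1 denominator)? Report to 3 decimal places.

0.161

n = 7, Σ = 3559, M = 508.4286
Σ(x−M)² = 40265.714; s = √(40265.714/6) = 81.9204
CV = 81.9204 / 508.4286 = 0.16112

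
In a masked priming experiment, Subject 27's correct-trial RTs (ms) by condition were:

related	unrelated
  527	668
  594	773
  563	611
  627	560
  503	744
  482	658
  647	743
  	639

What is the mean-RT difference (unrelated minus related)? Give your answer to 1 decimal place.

M(related) = 3943/7 = 563.286
M(unrelated) = 5396/8 = 674.500
Difference = 674.500 − 563.286 = 111.214 ms

111.2 ms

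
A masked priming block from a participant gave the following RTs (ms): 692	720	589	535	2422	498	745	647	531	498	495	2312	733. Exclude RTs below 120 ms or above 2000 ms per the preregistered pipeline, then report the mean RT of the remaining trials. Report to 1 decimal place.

607.5 ms

Excluded: 2312, 2422
Retained (n=11): Σ = 6683
Mean = 6683/11 = 607.5455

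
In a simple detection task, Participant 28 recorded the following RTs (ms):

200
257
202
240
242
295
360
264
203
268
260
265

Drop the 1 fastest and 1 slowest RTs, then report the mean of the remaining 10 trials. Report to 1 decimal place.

249.6 ms

Sorted: 200, 202, 203, 240, 242, 257, 260, 264, 265, 268, 295, 360
Drop lowest 1 (200) and highest 1 (360)
Remaining (n=10): Σ = 2496, mean = 2496/10 = 249.600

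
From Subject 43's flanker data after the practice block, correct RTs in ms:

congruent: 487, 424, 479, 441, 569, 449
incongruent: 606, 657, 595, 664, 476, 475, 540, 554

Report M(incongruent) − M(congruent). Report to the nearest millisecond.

M(congruent) = 2849/6 = 474.833
M(incongruent) = 4567/8 = 570.875
Difference = 570.875 − 474.833 = 96.042 ms

96 ms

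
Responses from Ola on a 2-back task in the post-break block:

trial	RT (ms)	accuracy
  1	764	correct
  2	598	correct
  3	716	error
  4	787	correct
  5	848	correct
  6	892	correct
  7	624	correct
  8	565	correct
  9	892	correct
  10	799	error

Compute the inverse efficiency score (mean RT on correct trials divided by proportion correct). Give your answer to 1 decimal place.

Correct trials (n=8): 764, 598, 787, 848, 892, 624, 565, 892
Mean correct RT = 5970/8 = 746.2500 ms
Proportion correct = 8/10
IES = 746.2500 / (8/10) = 932.812 ms

932.8 ms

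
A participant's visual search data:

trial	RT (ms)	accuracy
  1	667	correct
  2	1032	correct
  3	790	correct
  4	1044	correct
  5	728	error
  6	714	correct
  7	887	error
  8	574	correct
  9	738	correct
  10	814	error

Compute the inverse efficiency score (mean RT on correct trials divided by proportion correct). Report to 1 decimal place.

Correct trials (n=7): 667, 1032, 790, 1044, 714, 574, 738
Mean correct RT = 5559/7 = 794.1429 ms
Proportion correct = 7/10
IES = 794.1429 / (7/10) = 1134.490 ms

1134.5 ms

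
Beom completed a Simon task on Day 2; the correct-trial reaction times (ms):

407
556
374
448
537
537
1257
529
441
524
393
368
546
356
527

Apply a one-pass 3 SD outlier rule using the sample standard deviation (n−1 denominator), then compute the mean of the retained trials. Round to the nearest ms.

467 ms

n = 15, ΣRT = 7800, M = 520.000
Σ(x−M)² = 657504.00; s = √(657504.00/14) = 216.713
Cutoffs: 520.000 ± 3·216.713 → [-130.1, 1170.1]
Outside: 1257 → excluded.
Retained (n=14): Σ = 6543, mean = 6543/14 = 467.357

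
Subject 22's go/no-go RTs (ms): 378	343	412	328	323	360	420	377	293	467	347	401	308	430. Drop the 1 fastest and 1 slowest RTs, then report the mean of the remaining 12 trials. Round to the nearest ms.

369 ms

Sorted: 293, 308, 323, 328, 343, 347, 360, 377, 378, 401, 412, 420, 430, 467
Drop lowest 1 (293) and highest 1 (467)
Remaining (n=12): Σ = 4427, mean = 4427/12 = 368.917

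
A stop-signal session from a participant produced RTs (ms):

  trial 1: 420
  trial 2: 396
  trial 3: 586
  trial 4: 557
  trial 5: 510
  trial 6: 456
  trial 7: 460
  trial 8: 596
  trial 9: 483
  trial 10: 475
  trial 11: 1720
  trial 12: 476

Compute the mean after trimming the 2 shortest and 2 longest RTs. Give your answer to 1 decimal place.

500.4 ms

Sorted: 396, 420, 456, 460, 475, 476, 483, 510, 557, 586, 596, 1720
Drop lowest 2 (396, 420) and highest 2 (596, 1720)
Remaining (n=8): Σ = 4003, mean = 4003/8 = 500.375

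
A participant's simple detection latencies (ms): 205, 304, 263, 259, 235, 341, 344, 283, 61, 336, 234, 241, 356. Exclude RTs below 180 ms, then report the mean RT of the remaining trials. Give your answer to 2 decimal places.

283.42 ms

Excluded: 61
Retained (n=12): Σ = 3401
Mean = 3401/12 = 283.4167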